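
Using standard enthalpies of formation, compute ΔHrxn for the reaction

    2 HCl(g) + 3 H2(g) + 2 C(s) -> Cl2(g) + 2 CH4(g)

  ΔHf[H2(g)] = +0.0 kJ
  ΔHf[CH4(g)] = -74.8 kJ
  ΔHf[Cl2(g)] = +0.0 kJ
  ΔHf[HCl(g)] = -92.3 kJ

ΔH°rxn = Σ nΔHf°(products) − Σ nΔHf°(reactants).
Products: 1·(+0.0) + 2·(-74.8) = -149.6
Reactants: 2·(-92.3) + 3·(+0.0) + 2·(+0.0) = -184.6
ΔHrxn = (-149.6) − (-184.6) = 35.0 kJ

ΔHrxn = 35.0 kJ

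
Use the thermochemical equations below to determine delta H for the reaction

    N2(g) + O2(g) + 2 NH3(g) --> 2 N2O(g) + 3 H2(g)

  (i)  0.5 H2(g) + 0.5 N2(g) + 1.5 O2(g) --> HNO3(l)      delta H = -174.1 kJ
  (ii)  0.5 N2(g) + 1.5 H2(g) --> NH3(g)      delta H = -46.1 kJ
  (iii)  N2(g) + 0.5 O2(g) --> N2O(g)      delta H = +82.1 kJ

(i): not needed.
(ii) reversed and × 2: (-2)·(-46.1) = +92.2 kJ
(iii) × 2: (2)·(+82.1) = +164.2 kJ
Combining the equations, delta H = (+92.2) + (+164.2) = 256.4 kJ

delta H = 256.4 kJ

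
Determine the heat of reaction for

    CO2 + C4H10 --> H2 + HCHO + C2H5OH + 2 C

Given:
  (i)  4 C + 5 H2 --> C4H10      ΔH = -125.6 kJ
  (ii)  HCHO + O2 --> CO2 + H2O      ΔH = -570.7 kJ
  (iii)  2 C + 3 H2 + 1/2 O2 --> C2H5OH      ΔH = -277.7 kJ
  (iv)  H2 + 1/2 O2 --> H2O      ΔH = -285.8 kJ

(i) reversed: +125.6 kJ
(ii) reversed: +570.7 kJ
(iii) as written: -277.7 kJ
(iv) as written: -285.8 kJ
ΔH = (-1)·(-125.6) + (-1)·(-570.7) + (1)·(-277.7) + (1)·(-285.8) = 132.8 kJ

ΔH = 132.8 kJ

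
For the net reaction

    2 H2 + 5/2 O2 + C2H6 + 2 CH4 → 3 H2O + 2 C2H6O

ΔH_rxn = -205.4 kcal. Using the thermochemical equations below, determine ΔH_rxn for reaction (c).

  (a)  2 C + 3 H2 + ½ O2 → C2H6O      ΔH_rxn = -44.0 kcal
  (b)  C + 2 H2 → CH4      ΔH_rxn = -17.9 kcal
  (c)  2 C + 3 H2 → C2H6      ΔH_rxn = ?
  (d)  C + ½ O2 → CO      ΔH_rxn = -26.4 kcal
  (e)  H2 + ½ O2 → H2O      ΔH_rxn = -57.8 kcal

(a) × 2 (scale by 2 for the 2 C2H6O): (2)·(-44.0) = -88.0 kcal
(b) reversed and × 2 (reverse to put CH4 on the reactant side; ×2 to match 2 CH4 in the target): (-2)·(-17.9) = +35.8 kcal
(c) reversed (reverse to put C2H6 on the reactant side): contributes −x
(d): not needed (CO appears nowhere else).
(e) × 3 (×3 to match 3 H2O in the target): (3)·(-57.8) = -173.4 kcal
-205.4 = (-88.0) + (+35.8) + (-173.4) − x
x = (-205.4 − (-225.6)) / (-1) = -20.2 kcal

ΔH_rxn = -20.2 kcal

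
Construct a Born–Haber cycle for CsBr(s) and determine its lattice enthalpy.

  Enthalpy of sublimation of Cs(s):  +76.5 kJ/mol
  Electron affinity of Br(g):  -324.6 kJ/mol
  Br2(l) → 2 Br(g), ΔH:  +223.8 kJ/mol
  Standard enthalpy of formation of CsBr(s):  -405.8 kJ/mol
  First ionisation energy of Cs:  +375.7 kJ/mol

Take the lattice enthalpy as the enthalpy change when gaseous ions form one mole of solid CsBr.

U = -645.3 kJ/mol

ΔHf° = 1·ΔHsub + 1·(ΣIE) + 1/2·D(Br2) + 1·EA + U
-405.8 = 1·(+76.5) + 1·(+375.7) + 1/2·(+223.8) + 1·(-324.6) + U
U = -405.8 − (+239.5) = -645.3 kJ/mol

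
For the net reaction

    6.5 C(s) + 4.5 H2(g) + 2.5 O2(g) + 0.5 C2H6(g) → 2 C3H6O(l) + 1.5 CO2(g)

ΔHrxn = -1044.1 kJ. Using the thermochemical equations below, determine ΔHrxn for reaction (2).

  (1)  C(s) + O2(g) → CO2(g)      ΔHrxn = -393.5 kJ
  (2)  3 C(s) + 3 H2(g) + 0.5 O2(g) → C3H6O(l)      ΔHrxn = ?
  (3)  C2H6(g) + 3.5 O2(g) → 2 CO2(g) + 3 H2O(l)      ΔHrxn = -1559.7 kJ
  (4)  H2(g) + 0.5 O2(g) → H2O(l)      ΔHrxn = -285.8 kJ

(1) × 1/2: (1/2)·(-393.5) = -196.75 kJ
(2) × 2 (×2 to match 2 C3H6O(l) in the target): contributes 2·x
(3) × 1/2 (scale by 1/2 for the 1/2 C2H6(g)): (1/2)·(-1559.7) = -779.85 kJ
(4) reversed and × 3/2: (-3/2)·(-285.8) = +428.7 kJ
-1044.1 = (-196.75) + (-779.85) + (+428.7) + 2·x
x = (-1044.1 − (-547.9)) / (2) = -248.1 kJ

ΔHrxn = -248.1 kJ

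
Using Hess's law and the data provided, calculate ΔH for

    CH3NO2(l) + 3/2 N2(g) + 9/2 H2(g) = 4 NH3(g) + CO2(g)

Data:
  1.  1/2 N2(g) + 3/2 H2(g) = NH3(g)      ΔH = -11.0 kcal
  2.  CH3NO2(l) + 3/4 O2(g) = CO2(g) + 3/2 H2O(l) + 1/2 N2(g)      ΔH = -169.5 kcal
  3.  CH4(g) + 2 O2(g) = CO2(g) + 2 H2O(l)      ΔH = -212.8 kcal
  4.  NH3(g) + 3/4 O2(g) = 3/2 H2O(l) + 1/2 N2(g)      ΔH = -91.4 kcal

ΔH = -111.1 kcal

eq. 1 × 3 (scale by 3 for the 9/2 H2(g)): (3)·(-11.0) = -33.0 kcal
eq. 2 as written (CH3NO2(l) already on the reactant side): -169.5 kcal
eq. 3: not needed (CH4(g) appears nowhere else).
eq. 4 reversed: +91.4 kcal
By Hess's law, ΔH = (-33.0) + (-169.5) + (+91.4) = -111.1 kcal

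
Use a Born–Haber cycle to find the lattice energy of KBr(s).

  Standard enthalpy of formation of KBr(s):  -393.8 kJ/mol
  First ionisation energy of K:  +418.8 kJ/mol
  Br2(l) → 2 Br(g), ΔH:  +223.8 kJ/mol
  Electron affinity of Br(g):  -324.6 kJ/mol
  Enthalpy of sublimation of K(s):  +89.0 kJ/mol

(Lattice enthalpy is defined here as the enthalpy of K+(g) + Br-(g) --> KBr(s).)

U = -688.9 kJ/mol

ΔHf° = 1·ΔHsub + 1·(ΣIE) + 1/2·D(Br2) + 1·EA + U
-393.8 = 1·(+89.0) + 1·(+418.8) + 1/2·(+223.8) + 1·(-324.6) + U
U = -393.8 − (+295.1) = -688.9 kJ/mol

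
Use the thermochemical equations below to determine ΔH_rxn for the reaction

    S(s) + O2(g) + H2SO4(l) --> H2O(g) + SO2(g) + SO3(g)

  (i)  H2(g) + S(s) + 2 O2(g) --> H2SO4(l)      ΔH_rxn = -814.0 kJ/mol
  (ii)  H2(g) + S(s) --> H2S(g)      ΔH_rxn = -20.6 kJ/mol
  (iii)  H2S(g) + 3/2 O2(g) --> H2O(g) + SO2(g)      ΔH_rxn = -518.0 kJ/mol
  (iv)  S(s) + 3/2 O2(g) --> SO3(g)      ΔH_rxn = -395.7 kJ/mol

(i) reversed (reverse to put H2SO4(l) on the reactant side): +814.0 kJ/mol
(ii) as written: -20.6 kJ/mol
(iii) as written (H2O(g) already on the product side): -518.0 kJ/mol
(iv) as written (SO3(g) already on the product side): -395.7 kJ/mol
ΔH_rxn = (-1)·(-814.0) + (1)·(-20.6) + (1)·(-518.0) + (1)·(-395.7) = -120.3 kJ/mol

ΔH_rxn = -120.3 kJ/mol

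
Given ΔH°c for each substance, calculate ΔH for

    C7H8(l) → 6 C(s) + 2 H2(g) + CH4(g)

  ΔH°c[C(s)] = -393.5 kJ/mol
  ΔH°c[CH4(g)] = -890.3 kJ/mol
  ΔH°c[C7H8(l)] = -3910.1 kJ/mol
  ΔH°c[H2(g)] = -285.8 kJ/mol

ΔH = -87.2 kJ/mol

With combustion enthalpies, reactants minus products:
= [1·(-3910.1)] − [6·(-393.5) + 2·(-285.8) + 1·(-890.3)]
= -87.2 kJ/mol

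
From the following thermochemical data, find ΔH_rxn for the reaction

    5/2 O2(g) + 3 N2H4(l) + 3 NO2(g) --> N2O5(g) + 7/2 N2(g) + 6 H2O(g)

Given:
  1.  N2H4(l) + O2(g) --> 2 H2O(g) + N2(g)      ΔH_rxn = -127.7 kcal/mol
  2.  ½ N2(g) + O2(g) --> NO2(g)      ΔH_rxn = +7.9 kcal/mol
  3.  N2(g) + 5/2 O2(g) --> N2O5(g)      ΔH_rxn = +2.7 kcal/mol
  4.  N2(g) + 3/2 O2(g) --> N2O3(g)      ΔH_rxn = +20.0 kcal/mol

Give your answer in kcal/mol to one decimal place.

eq. 1 × 3 (scale by 3 for the 3 N2H4(l)): (3)·(-127.7) = -383.1 kcal/mol
eq. 2 reversed and × 3 (reverse to put NO2(g) on the reactant side; scale by 3 for the 3 NO2(g)): (-3)·(+7.9) = -23.7 kcal/mol
eq. 3 as written (N2O5(g) already on the product side): +2.7 kcal/mol
eq. 4: not needed (N2O3(g) appears nowhere else).
ΔH_rxn = (3)·(-127.7) + (-3)·(+7.9) + (1)·(+2.7) = -404.1 kcal/mol

ΔH_rxn = -404.1 kcal/mol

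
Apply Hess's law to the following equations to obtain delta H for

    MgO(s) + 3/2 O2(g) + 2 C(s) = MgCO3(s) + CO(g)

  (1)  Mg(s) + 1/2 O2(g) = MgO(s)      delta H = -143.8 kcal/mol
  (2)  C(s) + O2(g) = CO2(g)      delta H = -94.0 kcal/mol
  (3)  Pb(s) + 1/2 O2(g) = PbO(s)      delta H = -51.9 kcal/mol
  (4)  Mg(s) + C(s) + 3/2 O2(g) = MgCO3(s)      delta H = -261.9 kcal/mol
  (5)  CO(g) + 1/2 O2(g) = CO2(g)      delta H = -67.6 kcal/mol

delta H = -144.5 kcal/mol

(1) reversed: +143.8 kcal/mol
(2) as written: -94.0 kcal/mol
(3): not needed.
(4) as written: -261.9 kcal/mol
(5) reversed: +67.6 kcal/mol
delta H = (+143.8) + (-94.0) + (-261.9) + (+67.6) = -144.5 kcal/mol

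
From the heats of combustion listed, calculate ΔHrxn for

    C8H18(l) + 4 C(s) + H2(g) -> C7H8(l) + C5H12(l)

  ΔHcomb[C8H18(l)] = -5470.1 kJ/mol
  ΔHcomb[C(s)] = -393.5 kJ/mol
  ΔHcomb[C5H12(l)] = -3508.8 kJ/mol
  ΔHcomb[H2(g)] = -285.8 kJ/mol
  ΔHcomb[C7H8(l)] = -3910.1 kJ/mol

Using ΔH = Σ nΔHc°(reactants) − Σ nΔHc°(products):
= [1·(-5470.1) + 4·(-393.5) + 1·(-285.8)] − [1·(-3910.1) + 1·(-3508.8)]
= 89.0 kJ/mol

ΔHrxn = 89.0 kJ/mol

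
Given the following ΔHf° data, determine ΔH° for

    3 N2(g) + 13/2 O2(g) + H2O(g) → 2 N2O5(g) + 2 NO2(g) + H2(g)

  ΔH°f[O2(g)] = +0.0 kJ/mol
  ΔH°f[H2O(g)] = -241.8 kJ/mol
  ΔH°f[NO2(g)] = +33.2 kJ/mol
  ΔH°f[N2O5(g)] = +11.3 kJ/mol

ΔH° = 330.8 kJ/mol

ΔH°rxn = Σ nΔHf°(products) − Σ nΔHf°(reactants).
Products: 2·(+11.3) + 2·(+33.2) + 1·(+0.0) = +89.0
Reactants: 3·(+0.0) + 13/2·(+0.0) + 1·(-241.8) = -241.8
ΔH° = (+89.0) − (-241.8) = 330.8 kJ/mol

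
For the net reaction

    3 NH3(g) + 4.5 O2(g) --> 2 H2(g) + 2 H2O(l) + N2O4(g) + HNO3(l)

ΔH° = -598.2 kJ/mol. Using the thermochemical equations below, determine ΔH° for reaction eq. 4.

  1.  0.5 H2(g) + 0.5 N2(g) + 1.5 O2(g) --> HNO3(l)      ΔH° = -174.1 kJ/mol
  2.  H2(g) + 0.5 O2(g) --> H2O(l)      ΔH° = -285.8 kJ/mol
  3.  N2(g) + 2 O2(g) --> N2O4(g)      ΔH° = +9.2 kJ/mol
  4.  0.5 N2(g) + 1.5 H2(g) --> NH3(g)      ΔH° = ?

eq. 1 as written (HNO3(l) already on the product side): -174.1 kJ/mol
eq. 2 × 2 (scale by 2 for the 2 H2O(l)): (2)·(-285.8) = -571.6 kJ/mol
eq. 3 as written (N2O4(g) already on the product side): +9.2 kJ/mol
eq. 4 reversed and × 3 (reverse to put NH3(g) on the reactant side; ×3 to match 3 NH3(g) in the target): contributes −3·x
-598.2 = (-174.1) + (-571.6) + (+9.2) − 3·x
x = (-598.2 − (-736.5)) / (-3) = -46.1 kJ/mol

ΔH° = -46.1 kJ/mol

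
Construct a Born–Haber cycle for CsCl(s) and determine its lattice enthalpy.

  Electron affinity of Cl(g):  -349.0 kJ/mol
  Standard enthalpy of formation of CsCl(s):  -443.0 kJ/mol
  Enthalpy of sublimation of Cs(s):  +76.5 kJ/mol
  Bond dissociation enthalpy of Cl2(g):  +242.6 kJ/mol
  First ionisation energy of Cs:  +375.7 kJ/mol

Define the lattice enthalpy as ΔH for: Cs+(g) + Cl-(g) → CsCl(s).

U = -667.5 kJ/mol

ΔHf° = 1·ΔHsub + 1·(ΣIE) + 1/2·D(Cl2) + 1·EA + U
-443.0 = 1·(+76.5) + 1·(+375.7) + 1/2·(+242.6) + 1·(-349.0) + U
U = -443.0 − (+224.5) = -667.5 kJ/mol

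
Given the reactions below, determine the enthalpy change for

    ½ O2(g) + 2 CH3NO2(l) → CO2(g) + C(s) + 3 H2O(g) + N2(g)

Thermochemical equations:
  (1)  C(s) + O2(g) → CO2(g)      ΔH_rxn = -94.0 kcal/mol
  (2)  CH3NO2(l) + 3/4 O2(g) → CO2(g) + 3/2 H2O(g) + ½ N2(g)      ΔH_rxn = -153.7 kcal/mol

ΔH_rxn = -213.4 kcal/mol

(1) reversed (C(s) must end up as a product): +94.0 kcal/mol
(2) × 2 (×2 to match 2 CH3NO2(l) in the target): (2)·(-153.7) = -307.4 kcal/mol
Since enthalpy is a state function, ΔH_rxn = (+94.0) + (-307.4) = -213.4 kcal/mol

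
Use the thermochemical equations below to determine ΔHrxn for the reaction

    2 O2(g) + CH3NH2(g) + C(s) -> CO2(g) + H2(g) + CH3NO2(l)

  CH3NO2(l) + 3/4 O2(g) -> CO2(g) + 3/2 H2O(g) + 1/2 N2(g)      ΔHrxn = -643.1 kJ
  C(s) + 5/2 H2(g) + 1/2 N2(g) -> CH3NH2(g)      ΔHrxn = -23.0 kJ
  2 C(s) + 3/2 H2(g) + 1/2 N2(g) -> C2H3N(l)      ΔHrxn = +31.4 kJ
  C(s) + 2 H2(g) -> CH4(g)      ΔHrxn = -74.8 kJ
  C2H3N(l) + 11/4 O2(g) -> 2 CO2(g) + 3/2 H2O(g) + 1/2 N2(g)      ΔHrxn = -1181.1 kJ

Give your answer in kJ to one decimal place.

equation 1 reversed (reverse to put CH3NO2(l) on the product side): +643.1 kJ
equation 2 reversed (reverse to put CH3NH2(g) on the reactant side): +23.0 kJ
equation 3 as written: +31.4 kJ
equation 4: not needed (CH4(g) appears nowhere else).
equation 5 as written: -1181.1 kJ
ΔHrxn = (+643.1) + (+23.0) + (+31.4) + (-1181.1) = -483.6 kJ

ΔHrxn = -483.6 kJ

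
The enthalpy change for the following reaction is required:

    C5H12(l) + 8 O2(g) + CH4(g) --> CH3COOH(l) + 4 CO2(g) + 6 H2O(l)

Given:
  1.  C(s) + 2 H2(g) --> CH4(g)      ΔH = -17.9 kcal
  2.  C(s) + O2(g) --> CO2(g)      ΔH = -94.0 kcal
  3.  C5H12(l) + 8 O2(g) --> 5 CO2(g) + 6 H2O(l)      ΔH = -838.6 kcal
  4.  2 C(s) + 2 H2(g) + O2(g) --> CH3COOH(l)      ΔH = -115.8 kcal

ΔH = -842.5 kcal

eq. 1 reversed: +17.9 kcal
eq. 2 reversed: +94.0 kcal
eq. 3 as written: -838.6 kcal
eq. 4 as written: -115.8 kcal
ΔH = (-1)·(-17.9) + (-1)·(-94.0) + (1)·(-838.6) + (1)·(-115.8) = -842.5 kcal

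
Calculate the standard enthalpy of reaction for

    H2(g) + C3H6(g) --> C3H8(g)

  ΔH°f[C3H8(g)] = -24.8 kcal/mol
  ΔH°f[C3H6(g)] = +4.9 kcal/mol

ΔH°rxn = Σ nΔHf°(products) − Σ nΔHf°(reactants).
Products: 1·(-24.8) = -24.8
Reactants: 1·(+0.0) + 1·(+4.9) = +4.9
ΔHrxn = (-24.8) − (+4.9) = -29.7 kcal/mol

ΔHrxn = -29.7 kcal/mol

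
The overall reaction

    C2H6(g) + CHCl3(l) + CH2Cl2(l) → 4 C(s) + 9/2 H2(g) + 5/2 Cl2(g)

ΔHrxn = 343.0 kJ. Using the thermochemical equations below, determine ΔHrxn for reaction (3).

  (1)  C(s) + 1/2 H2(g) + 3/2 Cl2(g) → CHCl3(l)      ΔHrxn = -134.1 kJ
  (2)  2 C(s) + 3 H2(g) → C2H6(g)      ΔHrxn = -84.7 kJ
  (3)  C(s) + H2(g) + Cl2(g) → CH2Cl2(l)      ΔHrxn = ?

ΔHrxn = -124.2 kJ

(1) reversed: +134.1 kJ
(2) reversed: +84.7 kJ
(3) reversed: contributes −x
+343.0 = (+134.1) + (+84.7) − x
x = (+343.0 − (+218.8)) / (-1) = -124.2 kJ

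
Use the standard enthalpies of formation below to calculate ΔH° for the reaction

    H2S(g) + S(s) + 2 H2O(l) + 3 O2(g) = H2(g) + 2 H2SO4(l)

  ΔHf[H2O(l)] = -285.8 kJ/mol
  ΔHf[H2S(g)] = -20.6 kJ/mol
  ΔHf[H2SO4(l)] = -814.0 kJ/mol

ΔH° = -1035.8 kJ/mol

Products: 1·(+0.0) + 2·(-814.0) = -1628.0
Reactants: 1·(-20.6) + 1·(+0.0) + 2·(-285.8) + 3·(+0.0) = -592.2
ΔH° = (-1628.0) − (-592.2) = -1035.8 kJ/mol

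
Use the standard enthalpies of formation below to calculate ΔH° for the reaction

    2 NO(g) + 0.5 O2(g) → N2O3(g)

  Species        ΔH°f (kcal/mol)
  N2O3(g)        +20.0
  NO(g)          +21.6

ΔH° = -23.2 kcal/mol

Products: 1·(+20.0) = +20.0
Reactants: 2·(+21.6) + 1/2·(+0.0) = +43.2
ΔH° = (+20.0) − (+43.2) = -23.2 kcal/mol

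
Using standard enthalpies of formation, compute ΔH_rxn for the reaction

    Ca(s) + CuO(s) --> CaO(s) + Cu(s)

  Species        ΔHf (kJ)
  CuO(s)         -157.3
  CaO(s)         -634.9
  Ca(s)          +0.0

Products: 1·(-634.9) + 1·(+0.0) = -634.9
Reactants: 1·(+0.0) + 1·(-157.3) = -157.3
ΔH_rxn = (-634.9) − (-157.3) = -477.6 kJ

ΔH_rxn = -477.6 kJ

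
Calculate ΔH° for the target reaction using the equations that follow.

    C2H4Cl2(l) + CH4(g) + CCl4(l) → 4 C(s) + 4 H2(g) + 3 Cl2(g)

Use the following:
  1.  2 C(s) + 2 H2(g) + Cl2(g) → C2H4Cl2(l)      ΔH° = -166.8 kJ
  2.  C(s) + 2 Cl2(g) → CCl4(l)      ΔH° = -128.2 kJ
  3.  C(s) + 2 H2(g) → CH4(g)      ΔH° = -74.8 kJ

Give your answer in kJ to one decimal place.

eq. 1 reversed (C2H4Cl2(l) must end up as a reactant): +166.8 kJ
eq. 2 reversed (reverse to put CCl4(l) on the reactant side): +128.2 kJ
eq. 3 reversed (CH4(g) must end up as a reactant): +74.8 kJ
Combining the equations, ΔH° = (-1)·(-166.8) + (-1)·(-128.2) + (-1)·(-74.8) = 369.8 kJ

ΔH° = 369.8 kJ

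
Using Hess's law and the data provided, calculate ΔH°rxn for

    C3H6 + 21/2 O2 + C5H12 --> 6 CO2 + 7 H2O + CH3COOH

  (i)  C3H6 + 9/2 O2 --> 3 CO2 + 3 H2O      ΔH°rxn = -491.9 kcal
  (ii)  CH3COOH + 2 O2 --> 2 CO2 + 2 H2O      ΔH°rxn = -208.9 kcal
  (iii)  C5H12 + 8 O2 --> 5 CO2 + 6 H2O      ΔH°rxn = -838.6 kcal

ΔH°rxn = -1121.6 kcal

(i) as written: -491.9 kcal
(ii) reversed: +208.9 kcal
(iii) as written: -838.6 kcal
ΔH°rxn = (-491.9) + (+208.9) + (-838.6) = -1121.6 kcal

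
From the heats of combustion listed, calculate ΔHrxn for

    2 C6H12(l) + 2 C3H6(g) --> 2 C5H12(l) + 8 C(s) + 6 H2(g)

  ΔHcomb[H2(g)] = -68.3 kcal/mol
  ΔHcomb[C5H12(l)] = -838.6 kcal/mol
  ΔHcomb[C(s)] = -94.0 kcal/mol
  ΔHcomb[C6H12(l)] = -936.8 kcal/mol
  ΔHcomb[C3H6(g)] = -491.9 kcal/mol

ΔHrxn = -18.4 kcal/mol

With combustion enthalpies, reactants minus products:
= [2·(-936.8) + 2·(-491.9)] − [2·(-838.6) + 8·(-94.0) + 6·(-68.3)]
= -18.4 kcal/mol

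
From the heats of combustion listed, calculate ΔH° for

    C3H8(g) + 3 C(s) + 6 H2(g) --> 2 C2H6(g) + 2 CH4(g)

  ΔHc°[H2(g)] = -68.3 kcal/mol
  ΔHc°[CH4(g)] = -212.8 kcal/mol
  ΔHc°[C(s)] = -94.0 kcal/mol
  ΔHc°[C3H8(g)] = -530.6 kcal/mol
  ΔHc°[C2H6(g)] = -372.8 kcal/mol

With combustion enthalpies, reactants minus products:
= [1·(-530.6) + 3·(-94.0) + 6·(-68.3)] − [2·(-372.8) + 2·(-212.8)]
= -51.2 kcal/mol

ΔH° = -51.2 kcal/mol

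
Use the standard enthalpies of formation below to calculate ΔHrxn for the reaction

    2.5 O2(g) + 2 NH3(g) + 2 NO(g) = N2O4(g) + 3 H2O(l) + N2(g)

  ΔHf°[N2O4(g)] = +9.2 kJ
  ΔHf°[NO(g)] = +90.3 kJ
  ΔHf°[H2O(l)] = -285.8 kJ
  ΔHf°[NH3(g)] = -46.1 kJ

ΔH°rxn = Σ nΔHf°(products) − Σ nΔHf°(reactants).
Products: 1·(+9.2) + 3·(-285.8) + 1·(+0.0) = -848.2
Reactants: 5/2·(+0.0) + 2·(-46.1) + 2·(+90.3) = +88.4
ΔHrxn = (-848.2) − (+88.4) = -936.6 kJ

ΔHrxn = -936.6 kJ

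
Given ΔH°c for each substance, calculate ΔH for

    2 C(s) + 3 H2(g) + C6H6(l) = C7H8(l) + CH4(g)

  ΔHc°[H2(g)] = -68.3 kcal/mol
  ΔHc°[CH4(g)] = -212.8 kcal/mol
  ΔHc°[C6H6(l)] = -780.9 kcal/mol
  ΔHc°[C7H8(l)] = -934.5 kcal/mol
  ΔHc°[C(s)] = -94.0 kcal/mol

ΔH = -26.5 kcal/mol

Using ΔH = Σ nΔHc°(reactants) − Σ nΔHc°(products):
= [2·(-94.0) + 3·(-68.3) + 1·(-780.9)] − [1·(-934.5) + 1·(-212.8)]
= -26.5 kcal/mol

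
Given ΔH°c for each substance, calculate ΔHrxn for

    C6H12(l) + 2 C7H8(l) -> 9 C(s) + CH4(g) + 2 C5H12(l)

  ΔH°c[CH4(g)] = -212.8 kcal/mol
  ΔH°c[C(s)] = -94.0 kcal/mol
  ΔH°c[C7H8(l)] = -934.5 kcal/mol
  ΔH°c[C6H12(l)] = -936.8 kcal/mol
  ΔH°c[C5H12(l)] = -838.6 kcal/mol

Using ΔH = Σ nΔHc°(reactants) − Σ nΔHc°(products):
= [1·(-936.8) + 2·(-934.5)] − [9·(-94.0) + 1·(-212.8) + 2·(-838.6)]
= -69.8 kcal/mol

ΔHrxn = -69.8 kcal/mol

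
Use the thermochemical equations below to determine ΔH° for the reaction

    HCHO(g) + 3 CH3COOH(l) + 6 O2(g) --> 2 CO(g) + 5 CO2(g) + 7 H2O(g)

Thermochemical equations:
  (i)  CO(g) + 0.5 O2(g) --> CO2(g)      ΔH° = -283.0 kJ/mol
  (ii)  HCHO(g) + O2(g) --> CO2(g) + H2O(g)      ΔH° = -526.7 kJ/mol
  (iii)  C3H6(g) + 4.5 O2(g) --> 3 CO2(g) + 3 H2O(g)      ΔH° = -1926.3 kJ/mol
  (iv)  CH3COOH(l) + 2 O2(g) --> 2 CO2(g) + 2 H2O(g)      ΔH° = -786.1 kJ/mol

ΔH° = -2319.0 kJ/mol

(i) reversed and × 2 (CO(g) must end up as a product; scale by 2 for the 2 CO(g)): (-2)·(-283.0) = +566.0 kJ/mol
(ii) as written (HCHO(g) already on the reactant side): -526.7 kJ/mol
(iii): not needed (C3H6(g) appears nowhere else).
(iv) × 3 (×3 to match 3 CH3COOH(l) in the target): (3)·(-786.1) = -2358.3 kJ/mol
Since enthalpy is a state function, ΔH° = (-2)·(-283.0) + (1)·(-526.7) + (3)·(-786.1) = -2319.0 kJ/mol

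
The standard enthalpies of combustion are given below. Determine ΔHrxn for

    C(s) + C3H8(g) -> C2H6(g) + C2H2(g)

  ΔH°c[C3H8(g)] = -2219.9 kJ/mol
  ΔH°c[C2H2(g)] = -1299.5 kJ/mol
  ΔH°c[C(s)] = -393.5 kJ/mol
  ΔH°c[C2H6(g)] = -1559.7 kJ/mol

ΔHrxn = 245.8 kJ/mol

Using ΔH = Σ nΔHc°(reactants) − Σ nΔHc°(products):
= [1·(-393.5) + 1·(-2219.9)] − [1·(-1559.7) + 1·(-1299.5)]
= 245.8 kJ/mol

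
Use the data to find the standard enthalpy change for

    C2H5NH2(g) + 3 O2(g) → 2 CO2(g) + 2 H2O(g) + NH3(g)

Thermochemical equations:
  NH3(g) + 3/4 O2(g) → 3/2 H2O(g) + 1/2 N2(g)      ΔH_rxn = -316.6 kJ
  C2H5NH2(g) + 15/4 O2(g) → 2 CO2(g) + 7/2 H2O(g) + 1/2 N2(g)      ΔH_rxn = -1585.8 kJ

equation 1 reversed: +316.6 kJ
equation 2 as written: -1585.8 kJ
Combining the equations, ΔH_rxn = (-1)·(-316.6) + (1)·(-1585.8) = -1269.2 kJ

ΔH_rxn = -1269.2 kJ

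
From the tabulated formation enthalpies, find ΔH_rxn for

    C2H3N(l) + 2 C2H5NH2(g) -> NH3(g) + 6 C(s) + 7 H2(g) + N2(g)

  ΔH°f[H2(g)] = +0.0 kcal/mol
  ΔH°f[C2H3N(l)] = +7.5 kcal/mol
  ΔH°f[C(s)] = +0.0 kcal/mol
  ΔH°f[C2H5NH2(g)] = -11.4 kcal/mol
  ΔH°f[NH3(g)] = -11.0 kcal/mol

ΔH_rxn = 4.3 kcal/mol

Products: 1·(-11.0) + 6·(+0.0) + 7·(+0.0) + 1·(+0.0) = -11.0
Reactants: 1·(+7.5) + 2·(-11.4) = -15.3
ΔH_rxn = (-11.0) − (-15.3) = 4.3 kcal/mol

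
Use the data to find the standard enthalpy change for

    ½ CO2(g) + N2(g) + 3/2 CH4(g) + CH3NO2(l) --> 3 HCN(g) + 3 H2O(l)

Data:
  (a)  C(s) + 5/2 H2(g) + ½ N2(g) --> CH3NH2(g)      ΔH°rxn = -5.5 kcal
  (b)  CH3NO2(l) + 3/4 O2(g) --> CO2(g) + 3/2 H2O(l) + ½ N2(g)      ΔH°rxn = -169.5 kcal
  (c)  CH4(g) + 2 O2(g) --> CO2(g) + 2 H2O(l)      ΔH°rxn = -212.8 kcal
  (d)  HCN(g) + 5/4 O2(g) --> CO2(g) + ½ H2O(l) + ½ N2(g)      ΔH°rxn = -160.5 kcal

(a): not needed.
(b) as written: -169.5 kcal
(c) × 3/2: (3/2)·(-212.8) = -319.2 kcal
(d) reversed and × 3: (-3)·(-160.5) = +481.5 kcal
By Hess's law, ΔH°rxn = (-169.5) + (-319.2) + (+481.5) = -7.2 kcal

ΔH°rxn = -7.2 kcal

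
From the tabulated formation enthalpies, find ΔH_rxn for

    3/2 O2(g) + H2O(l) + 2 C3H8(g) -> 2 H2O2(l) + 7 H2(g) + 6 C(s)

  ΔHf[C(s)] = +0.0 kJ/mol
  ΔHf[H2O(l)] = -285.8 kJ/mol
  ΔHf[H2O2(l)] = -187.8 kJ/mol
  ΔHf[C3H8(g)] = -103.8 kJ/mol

ΔH_rxn = 117.8 kJ/mol

ΔH°rxn = Σ nΔHf°(products) − Σ nΔHf°(reactants).
Products: 2·(-187.8) + 7·(+0.0) + 6·(+0.0) = -375.6
Reactants: 3/2·(+0.0) + 1·(-285.8) + 2·(-103.8) = -493.4
ΔH_rxn = (-375.6) − (-493.4) = 117.8 kJ/mol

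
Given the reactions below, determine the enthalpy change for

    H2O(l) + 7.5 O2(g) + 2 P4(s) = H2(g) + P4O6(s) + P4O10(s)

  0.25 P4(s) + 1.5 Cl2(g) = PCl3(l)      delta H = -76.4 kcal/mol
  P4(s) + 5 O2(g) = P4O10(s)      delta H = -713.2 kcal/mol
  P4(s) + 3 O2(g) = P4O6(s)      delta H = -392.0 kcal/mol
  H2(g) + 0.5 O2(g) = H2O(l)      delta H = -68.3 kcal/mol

delta H = -1036.9 kcal/mol

equation 1: not needed (Cl2(g) appears nowhere else).
equation 2 as written (P4O10(s) already on the product side): -713.2 kcal/mol
equation 3 as written (P4O6(s) already on the product side): -392.0 kcal/mol
equation 4 reversed (reverse to put H2O(l) on the reactant side): +68.3 kcal/mol
Summing the manipulated equations, delta H = (1)·(-713.2) + (1)·(-392.0) + (-1)·(-68.3) = -1036.9 kcal/mol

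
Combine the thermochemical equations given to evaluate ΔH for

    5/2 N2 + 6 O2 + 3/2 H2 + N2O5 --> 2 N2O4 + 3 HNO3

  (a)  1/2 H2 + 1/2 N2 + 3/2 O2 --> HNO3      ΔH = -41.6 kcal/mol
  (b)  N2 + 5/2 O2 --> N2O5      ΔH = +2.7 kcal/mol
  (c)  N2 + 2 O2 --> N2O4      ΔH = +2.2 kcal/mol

ΔH = -123.1 kcal/mol

(a) × 3: (3)·(-41.6) = -124.8 kcal/mol
(b) reversed: -2.7 kcal/mol
(c) × 2: (2)·(+2.2) = +4.4 kcal/mol
ΔH = (-124.8) + (-2.7) + (+4.4) = -123.1 kcal/mol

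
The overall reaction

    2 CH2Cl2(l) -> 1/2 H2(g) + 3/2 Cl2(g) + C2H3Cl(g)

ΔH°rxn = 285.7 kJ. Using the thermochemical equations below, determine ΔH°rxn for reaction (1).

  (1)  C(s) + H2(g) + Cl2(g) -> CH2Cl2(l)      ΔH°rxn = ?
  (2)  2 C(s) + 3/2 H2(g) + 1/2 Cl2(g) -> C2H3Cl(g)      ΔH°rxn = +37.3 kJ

(1) reversed and × 2 (CH2Cl2(l) must end up as a reactant; ×2 to match 2 CH2Cl2(l) in the target): contributes −2·x
(2) as written (C2H3Cl(g) already on the product side): +37.3 kJ
+285.7 = (+37.3) − 2·x
x = (+285.7 − (+37.3)) / (-2) = -124.2 kJ

ΔH°rxn = -124.2 kJ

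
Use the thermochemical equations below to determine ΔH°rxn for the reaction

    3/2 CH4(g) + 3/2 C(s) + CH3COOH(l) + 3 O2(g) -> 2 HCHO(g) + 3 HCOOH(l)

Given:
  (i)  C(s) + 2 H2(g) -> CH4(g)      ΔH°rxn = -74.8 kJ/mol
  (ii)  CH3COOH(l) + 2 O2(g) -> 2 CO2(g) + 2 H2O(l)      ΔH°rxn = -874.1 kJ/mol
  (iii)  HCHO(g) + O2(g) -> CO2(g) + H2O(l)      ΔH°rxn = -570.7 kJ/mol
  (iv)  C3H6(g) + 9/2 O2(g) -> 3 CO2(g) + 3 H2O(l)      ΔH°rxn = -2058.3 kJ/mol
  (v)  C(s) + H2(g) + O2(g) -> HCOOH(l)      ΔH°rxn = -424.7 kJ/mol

(i) reversed and × 3/2 (CH4(g) must end up as a reactant; scale by 3/2 for the 3/2 CH4(g)): (-3/2)·(-74.8) = +112.2 kJ/mol
(ii) as written (CH3COOH(l) already on the reactant side): -874.1 kJ/mol
(iii) reversed and × 2 (HCHO(g) must end up as a product; scale by 2 for the 2 HCHO(g)): (-2)·(-570.7) = +1141.4 kJ/mol
(iv): not needed (C3H6(g) appears nowhere else).
(v) × 3 (×3 to match 3 HCOOH(l) in the target): (3)·(-424.7) = -1274.1 kJ/mol
ΔH°rxn = (+112.2) + (-874.1) + (+1141.4) + (-1274.1) = -894.6 kJ/mol

ΔH°rxn = -894.6 kJ/mol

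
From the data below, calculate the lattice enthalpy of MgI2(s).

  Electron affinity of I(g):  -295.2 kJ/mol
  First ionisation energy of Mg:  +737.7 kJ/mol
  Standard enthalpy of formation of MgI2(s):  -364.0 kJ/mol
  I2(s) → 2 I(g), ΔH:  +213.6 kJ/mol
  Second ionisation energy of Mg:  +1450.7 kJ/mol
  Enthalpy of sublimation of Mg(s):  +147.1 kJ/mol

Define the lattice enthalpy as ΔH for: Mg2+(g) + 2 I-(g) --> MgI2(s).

U = -2322.7 kJ/mol

ΔHf° = 1·ΔHsub + 1·(ΣIE) + 1·D(I2) + 2·EA + U
-364.0 = 1·(+147.1) + 1·(+2188.4) + 1·(+213.6) + 2·(-295.2) + U
U = -364.0 − (+1958.7) = -2322.7 kJ/mol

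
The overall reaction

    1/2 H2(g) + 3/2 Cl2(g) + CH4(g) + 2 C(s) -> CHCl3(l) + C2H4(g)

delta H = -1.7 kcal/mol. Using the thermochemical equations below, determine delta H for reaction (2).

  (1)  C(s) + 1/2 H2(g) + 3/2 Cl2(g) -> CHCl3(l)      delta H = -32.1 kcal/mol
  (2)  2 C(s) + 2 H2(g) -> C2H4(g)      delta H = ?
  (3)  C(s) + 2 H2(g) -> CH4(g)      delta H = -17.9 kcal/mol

(1) as written: -32.1 kcal/mol
(2) as written: contributes x
(3) reversed: +17.9 kcal/mol
-1.7 = (-32.1) + (+17.9) + x
x = (-1.7 − (-14.2)) / (1) = 12.5 kcal/mol

delta H = 12.5 kcal/mol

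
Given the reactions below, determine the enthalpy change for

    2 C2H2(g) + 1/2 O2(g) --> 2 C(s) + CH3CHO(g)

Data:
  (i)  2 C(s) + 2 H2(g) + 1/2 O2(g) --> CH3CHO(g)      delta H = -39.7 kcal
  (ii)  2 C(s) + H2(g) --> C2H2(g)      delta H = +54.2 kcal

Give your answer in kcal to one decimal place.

(i) as written (CH3CHO(g) already on the product side): -39.7 kcal
(ii) reversed and × 2 (C2H2(g) must end up as a reactant; scale by 2 for the 2 C2H2(g)): (-2)·(+54.2) = -108.4 kcal
Since enthalpy is a state function, delta H = (-39.7) + (-108.4) = -148.1 kcal

delta H = -148.1 kcal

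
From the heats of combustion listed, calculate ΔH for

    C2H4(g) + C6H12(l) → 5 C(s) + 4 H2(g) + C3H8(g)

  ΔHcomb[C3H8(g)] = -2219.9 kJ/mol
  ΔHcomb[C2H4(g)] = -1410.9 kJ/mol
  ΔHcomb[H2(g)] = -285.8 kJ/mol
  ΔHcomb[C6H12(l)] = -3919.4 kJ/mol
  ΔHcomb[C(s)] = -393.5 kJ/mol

Using ΔH = Σ nΔHc°(reactants) − Σ nΔHc°(products):
= [1·(-1410.9) + 1·(-3919.4)] − [5·(-393.5) + 4·(-285.8) + 1·(-2219.9)]
= 0.3 kJ/mol

ΔH = 0.3 kJ/mol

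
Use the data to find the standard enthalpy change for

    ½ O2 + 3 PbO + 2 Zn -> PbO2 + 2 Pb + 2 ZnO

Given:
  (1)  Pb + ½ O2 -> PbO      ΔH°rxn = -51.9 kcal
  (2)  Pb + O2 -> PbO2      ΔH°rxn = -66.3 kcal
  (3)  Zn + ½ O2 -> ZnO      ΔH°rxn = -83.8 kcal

(1) reversed and × 3: (-3)·(-51.9) = +155.7 kcal
(2) as written: -66.3 kcal
(3) × 2: (2)·(-83.8) = -167.6 kcal
Summing the manipulated equations, ΔH°rxn = (+155.7) + (-66.3) + (-167.6) = -78.2 kcal

ΔH°rxn = -78.2 kcal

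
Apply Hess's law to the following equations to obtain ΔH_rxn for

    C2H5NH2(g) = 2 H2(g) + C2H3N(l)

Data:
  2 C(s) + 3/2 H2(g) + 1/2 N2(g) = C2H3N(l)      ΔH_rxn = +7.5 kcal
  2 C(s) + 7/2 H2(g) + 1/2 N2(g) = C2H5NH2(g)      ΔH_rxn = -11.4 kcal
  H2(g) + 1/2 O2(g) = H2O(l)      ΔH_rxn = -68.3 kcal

ΔH_rxn = 18.9 kcal

equation 1 as written (C2H3N(l) already on the product side): +7.5 kcal
equation 2 reversed (C2H5NH2(g) must end up as a reactant): +11.4 kcal
equation 3: not needed (H2O(l) appears nowhere else).
Combining the equations, ΔH_rxn = (1)·(+7.5) + (-1)·(-11.4) = 18.9 kcal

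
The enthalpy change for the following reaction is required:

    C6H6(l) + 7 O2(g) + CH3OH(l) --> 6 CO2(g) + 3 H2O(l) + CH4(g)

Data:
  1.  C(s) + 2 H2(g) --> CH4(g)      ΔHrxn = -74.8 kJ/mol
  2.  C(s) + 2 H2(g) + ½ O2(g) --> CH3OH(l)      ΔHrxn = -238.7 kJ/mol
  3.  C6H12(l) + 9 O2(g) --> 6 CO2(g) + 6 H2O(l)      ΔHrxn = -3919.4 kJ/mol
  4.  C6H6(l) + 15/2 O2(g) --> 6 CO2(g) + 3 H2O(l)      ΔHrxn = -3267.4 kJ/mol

eq. 1 as written: -74.8 kJ/mol
eq. 2 reversed: +238.7 kJ/mol
eq. 3: not needed.
eq. 4 as written: -3267.4 kJ/mol
Summing the manipulated equations, ΔHrxn = (-74.8) + (+238.7) + (-3267.4) = -3103.5 kJ/mol

ΔHrxn = -3103.5 kJ/mol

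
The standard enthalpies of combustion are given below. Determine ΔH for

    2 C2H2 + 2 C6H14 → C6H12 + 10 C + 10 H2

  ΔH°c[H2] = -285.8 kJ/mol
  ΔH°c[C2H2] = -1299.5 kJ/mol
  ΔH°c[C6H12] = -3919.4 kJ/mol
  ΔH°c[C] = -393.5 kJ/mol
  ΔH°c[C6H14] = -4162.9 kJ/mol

ΔH = -212.4 kJ/mol

Using ΔH = Σ nΔHc°(reactants) − Σ nΔHc°(products):
= [2·(-1299.5) + 2·(-4162.9)] − [1·(-3919.4) + 10·(-393.5) + 10·(-285.8)]
= -212.4 kJ/mol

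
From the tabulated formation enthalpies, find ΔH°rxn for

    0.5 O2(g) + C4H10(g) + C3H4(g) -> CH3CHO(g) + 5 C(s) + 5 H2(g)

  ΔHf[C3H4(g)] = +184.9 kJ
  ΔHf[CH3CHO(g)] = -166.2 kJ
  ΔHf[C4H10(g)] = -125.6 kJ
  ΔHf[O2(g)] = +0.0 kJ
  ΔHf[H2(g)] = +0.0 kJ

ΔH°rxn = -225.5 kJ

Products: 1·(-166.2) + 5·(+0.0) + 5·(+0.0) = -166.2
Reactants: 1/2·(+0.0) + 1·(-125.6) + 1·(+184.9) = +59.3
ΔH°rxn = (-166.2) − (+59.3) = -225.5 kJ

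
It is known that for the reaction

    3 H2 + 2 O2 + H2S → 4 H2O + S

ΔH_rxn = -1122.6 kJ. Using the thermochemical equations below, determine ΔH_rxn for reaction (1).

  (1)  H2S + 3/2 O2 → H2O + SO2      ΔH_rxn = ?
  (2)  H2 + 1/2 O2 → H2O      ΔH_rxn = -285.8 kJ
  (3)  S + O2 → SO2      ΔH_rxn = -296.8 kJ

(1) as written (H2S already on the reactant side): contributes x
(2) × 3 (×3 to match 3 H2 in the target): (3)·(-285.8) = -857.4 kJ
(3) reversed (reverse to put S on the product side): +296.8 kJ
-1122.6 = (-857.4) + (+296.8) + x
x = (-1122.6 − (-560.6)) / (1) = -562.0 kJ

ΔH_rxn = -562.0 kJ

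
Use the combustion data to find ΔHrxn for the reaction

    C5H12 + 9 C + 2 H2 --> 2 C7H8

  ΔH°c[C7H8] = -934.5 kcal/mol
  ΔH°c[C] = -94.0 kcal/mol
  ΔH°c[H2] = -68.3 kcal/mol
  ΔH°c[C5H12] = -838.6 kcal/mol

Using ΔH = Σ nΔHc°(reactants) − Σ nΔHc°(products):
= [1·(-838.6) + 9·(-94.0) + 2·(-68.3)] − [2·(-934.5)]
= 47.8 kcal/mol

ΔHrxn = 47.8 kcal/mol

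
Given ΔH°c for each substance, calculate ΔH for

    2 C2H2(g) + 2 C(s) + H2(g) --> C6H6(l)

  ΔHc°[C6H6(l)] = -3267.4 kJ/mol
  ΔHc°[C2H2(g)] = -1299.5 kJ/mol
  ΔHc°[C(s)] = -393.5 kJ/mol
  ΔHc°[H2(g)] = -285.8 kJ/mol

ΔH = -404.4 kJ/mol

With combustion enthalpies, reactants minus products:
= [2·(-1299.5) + 2·(-393.5) + 1·(-285.8)] − [1·(-3267.4)]
= -404.4 kJ/mol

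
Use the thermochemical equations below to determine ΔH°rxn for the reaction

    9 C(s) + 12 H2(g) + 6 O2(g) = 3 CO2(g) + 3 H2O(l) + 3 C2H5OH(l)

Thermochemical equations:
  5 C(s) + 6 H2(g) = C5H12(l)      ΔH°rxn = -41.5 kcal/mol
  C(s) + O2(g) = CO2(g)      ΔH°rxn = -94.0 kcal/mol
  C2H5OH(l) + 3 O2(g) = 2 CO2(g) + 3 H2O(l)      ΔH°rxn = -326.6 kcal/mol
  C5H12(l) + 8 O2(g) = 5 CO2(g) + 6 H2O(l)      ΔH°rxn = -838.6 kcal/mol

equation 1 × 2 (×2 to match 12 H2(g) in the target): (2)·(-41.5) = -83.0 kcal/mol
equation 2 reversed: +94.0 kcal/mol
equation 3 reversed and × 3 (C2H5OH(l) must end up as a product; ×3 to match 3 C2H5OH(l) in the target): (-3)·(-326.6) = +979.8 kcal/mol
equation 4 × 2: (2)·(-838.6) = -1677.2 kcal/mol
Since enthalpy is a state function, ΔH°rxn = (-83.0) + (+94.0) + (+979.8) + (-1677.2) = -686.4 kcal/mol

ΔH°rxn = -686.4 kcal/mol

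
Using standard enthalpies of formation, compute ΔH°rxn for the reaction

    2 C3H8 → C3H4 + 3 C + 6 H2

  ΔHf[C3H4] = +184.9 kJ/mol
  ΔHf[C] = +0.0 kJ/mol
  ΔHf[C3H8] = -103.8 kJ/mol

Products: 1·(+184.9) + 3·(+0.0) + 6·(+0.0) = +184.9
Reactants: 2·(-103.8) = -207.6
ΔH°rxn = (+184.9) − (-207.6) = 392.5 kJ/mol

ΔH°rxn = 392.5 kJ/mol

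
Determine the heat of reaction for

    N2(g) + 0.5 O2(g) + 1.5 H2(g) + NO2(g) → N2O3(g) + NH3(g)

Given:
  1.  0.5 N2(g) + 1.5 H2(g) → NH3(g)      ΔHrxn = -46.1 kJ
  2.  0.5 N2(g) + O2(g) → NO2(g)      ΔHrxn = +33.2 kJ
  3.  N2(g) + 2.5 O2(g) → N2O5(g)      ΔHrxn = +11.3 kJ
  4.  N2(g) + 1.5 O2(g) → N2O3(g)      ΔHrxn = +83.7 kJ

eq. 1 as written (NH3(g) already on the product side): -46.1 kJ
eq. 2 reversed (reverse to put NO2(g) on the reactant side): -33.2 kJ
eq. 3: not needed (N2O5(g) appears nowhere else).
eq. 4 as written (N2O3(g) already on the product side): +83.7 kJ
ΔHrxn = (-46.1) + (-33.2) + (+83.7) = 4.4 kJ

ΔHrxn = 4.4 kJ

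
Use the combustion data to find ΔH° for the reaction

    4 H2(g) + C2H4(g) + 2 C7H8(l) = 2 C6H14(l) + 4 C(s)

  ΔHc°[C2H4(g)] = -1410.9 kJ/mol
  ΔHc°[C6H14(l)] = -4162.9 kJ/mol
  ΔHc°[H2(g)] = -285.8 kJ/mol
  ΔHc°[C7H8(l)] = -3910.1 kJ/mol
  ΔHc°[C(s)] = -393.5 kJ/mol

ΔH° = -474.5 kJ/mol

With combustion enthalpies, reactants minus products:
= [4·(-285.8) + 1·(-1410.9) + 2·(-3910.1)] − [2·(-4162.9) + 4·(-393.5)]
= -474.5 kJ/mol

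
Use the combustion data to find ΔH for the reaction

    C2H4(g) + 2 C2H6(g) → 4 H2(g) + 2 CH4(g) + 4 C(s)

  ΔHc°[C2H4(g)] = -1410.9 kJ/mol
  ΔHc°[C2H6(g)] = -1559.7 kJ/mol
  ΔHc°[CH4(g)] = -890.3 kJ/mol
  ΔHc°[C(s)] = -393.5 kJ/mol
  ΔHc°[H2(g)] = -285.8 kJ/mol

ΔH = -32.5 kJ/mol

With combustion enthalpies, reactants minus products:
= [1·(-1410.9) + 2·(-1559.7)] − [4·(-285.8) + 2·(-890.3) + 4·(-393.5)]
= -32.5 kJ/mol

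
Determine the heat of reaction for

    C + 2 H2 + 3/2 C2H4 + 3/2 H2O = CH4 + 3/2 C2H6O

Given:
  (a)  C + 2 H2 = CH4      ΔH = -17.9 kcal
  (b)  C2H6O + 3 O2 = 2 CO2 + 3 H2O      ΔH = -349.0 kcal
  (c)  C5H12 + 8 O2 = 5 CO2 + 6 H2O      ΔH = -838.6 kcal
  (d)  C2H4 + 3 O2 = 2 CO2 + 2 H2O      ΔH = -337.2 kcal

ΔH = -0.2 kcal

(a) as written: -17.9 kcal
(b) reversed and × 3/2: (-3/2)·(-349.0) = +523.5 kcal
(c): not needed.
(d) × 3/2: (3/2)·(-337.2) = -505.8 kcal
ΔH = (-17.9) + (+523.5) + (-505.8) = -0.2 kcal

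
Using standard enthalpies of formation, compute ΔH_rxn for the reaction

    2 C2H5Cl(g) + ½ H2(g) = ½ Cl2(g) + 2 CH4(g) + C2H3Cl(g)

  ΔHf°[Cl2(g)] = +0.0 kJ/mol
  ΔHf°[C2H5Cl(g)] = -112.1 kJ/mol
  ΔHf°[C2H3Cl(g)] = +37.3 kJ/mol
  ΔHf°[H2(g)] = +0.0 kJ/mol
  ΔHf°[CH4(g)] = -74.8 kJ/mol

Products: 1/2·(+0.0) + 2·(-74.8) + 1·(+37.3) = -112.3
Reactants: 2·(-112.1) + 1/2·(+0.0) = -224.2
ΔH_rxn = (-112.3) − (-224.2) = 111.9 kJ/mol

ΔH_rxn = 111.9 kJ/mol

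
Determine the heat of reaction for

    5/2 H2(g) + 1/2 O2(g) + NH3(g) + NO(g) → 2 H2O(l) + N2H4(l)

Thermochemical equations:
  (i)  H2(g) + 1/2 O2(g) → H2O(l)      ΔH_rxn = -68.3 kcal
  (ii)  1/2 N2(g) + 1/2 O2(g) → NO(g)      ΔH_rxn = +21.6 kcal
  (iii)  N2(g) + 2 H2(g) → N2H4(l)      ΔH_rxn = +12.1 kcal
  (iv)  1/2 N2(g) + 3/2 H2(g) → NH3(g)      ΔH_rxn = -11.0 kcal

ΔH_rxn = -135.1 kcal

(i) × 2: (2)·(-68.3) = -136.6 kcal
(ii) reversed: -21.6 kcal
(iii) as written: +12.1 kcal
(iv) reversed: +11.0 kcal
Summing the manipulated equations, ΔH_rxn = (2)·(-68.3) + (-1)·(+21.6) + (1)·(+12.1) + (-1)·(-11.0) = -135.1 kcal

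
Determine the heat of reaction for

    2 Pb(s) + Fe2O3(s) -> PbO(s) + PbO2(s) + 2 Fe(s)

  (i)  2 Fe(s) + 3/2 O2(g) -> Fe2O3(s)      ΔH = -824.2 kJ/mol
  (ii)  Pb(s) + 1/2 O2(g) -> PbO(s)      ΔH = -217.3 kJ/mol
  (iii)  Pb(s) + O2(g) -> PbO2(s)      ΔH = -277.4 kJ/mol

(i) reversed (reverse to put Fe2O3(s) on the reactant side): +824.2 kJ/mol
(ii) as written (PbO(s) already on the product side): -217.3 kJ/mol
(iii) as written (PbO2(s) already on the product side): -277.4 kJ/mol
ΔH = (+824.2) + (-217.3) + (-277.4) = 329.5 kJ/mol

ΔH = 329.5 kJ/mol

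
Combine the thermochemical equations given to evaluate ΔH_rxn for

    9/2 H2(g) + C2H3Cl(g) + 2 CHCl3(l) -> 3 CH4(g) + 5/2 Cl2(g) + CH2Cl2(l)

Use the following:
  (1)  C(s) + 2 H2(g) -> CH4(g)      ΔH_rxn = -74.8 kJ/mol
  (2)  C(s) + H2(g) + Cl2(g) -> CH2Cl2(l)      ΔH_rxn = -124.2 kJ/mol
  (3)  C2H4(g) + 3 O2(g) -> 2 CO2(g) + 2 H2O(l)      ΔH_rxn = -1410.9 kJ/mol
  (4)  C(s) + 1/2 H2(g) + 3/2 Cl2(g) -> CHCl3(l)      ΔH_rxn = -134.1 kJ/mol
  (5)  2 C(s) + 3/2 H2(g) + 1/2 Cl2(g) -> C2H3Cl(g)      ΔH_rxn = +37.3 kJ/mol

(1) × 3 (×3 to match 3 CH4(g) in the target): (3)·(-74.8) = -224.4 kJ/mol
(2) as written (CH2Cl2(l) already on the product side): -124.2 kJ/mol
(3): not needed (O2(g) appears nowhere else).
(4) reversed and × 2 (CHCl3(l) must end up as a reactant; ×2 to match 2 CHCl3(l) in the target): (-2)·(-134.1) = +268.2 kJ/mol
(5) reversed (reverse to put C2H3Cl(g) on the reactant side): -37.3 kJ/mol
Combining the equations, ΔH_rxn = (-224.4) + (-124.2) + (+268.2) + (-37.3) = -117.7 kJ/mol

ΔH_rxn = -117.7 kJ/mol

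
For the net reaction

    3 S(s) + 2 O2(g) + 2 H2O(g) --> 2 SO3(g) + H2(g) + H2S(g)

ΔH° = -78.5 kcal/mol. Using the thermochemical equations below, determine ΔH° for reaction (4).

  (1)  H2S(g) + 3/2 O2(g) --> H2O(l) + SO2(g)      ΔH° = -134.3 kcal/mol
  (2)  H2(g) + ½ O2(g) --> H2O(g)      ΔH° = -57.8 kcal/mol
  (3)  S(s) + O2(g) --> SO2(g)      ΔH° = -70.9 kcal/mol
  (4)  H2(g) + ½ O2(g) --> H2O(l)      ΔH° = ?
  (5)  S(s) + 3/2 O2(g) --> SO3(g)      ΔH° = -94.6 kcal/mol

ΔH° = -68.3 kcal/mol

(1) reversed: +134.3 kcal/mol
(2) reversed and × 2: (-2)·(-57.8) = +115.6 kcal/mol
(3) as written: -70.9 kcal/mol
(4) as written: contributes x
(5) × 2: (2)·(-94.6) = -189.2 kcal/mol
-78.5 = (+134.3) + (+115.6) + (-70.9) + (-189.2) + x
x = (-78.5 − (-10.2)) / (1) = -68.3 kcal/mol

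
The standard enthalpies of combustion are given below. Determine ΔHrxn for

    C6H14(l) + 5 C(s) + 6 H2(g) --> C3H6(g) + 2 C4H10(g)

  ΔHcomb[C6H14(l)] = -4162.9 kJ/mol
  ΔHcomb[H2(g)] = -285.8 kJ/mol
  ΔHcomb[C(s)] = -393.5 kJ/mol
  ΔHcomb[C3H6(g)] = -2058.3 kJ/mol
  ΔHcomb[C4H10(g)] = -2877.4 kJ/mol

Using ΔH = Σ nΔHc°(reactants) − Σ nΔHc°(products):
= [1·(-4162.9) + 5·(-393.5) + 6·(-285.8)] − [1·(-2058.3) + 2·(-2877.4)]
= -32.1 kJ/mol

ΔHrxn = -32.1 kJ/mol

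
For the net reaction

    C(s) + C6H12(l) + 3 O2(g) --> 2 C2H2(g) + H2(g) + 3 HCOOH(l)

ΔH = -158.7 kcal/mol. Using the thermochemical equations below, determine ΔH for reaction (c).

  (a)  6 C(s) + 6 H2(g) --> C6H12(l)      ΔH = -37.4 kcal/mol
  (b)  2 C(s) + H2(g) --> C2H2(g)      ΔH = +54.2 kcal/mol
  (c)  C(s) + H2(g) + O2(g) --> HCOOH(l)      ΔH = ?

(a) reversed (reverse to put C6H12(l) on the reactant side): +37.4 kcal/mol
(b) × 2 (scale by 2 for the 2 C2H2(g)): (2)·(+54.2) = +108.4 kcal/mol
(c) × 3 (scale by 3 for the 3 HCOOH(l)): contributes 3·x
-158.7 = (+37.4) + (+108.4) + 3·x
x = (-158.7 − (+145.8)) / (3) = -101.5 kcal/mol

ΔH = -101.5 kcal/mol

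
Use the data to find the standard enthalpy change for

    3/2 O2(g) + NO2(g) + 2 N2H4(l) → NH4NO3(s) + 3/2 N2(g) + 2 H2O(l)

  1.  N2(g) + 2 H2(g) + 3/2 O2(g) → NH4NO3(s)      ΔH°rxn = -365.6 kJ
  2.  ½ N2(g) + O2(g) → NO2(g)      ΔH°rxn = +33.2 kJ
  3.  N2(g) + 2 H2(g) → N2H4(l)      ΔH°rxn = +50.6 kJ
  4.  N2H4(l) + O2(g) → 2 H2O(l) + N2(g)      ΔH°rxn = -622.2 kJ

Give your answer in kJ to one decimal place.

ΔH°rxn = -1071.6 kJ

eq. 1 as written (NH4NO3(s) already on the product side): -365.6 kJ
eq. 2 reversed (reverse to put NO2(g) on the reactant side): -33.2 kJ
eq. 3 reversed: -50.6 kJ
eq. 4 as written (H2O(l) already on the product side): -622.2 kJ
By Hess's law, ΔH°rxn = (-365.6) + (-33.2) + (-50.6) + (-622.2) = -1071.6 kJ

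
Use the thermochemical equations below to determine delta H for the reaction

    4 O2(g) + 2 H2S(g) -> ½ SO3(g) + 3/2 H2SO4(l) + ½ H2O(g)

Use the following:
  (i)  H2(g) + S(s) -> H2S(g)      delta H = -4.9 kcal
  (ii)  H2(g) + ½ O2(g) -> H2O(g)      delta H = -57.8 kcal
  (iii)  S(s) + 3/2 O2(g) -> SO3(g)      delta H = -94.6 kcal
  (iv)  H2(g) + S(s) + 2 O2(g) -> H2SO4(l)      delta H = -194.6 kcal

delta H = -358.3 kcal

(i) reversed and × 2 (reverse to put H2S(g) on the reactant side; scale by 2 for the 2 H2S(g)): (-2)·(-4.9) = +9.8 kcal
(ii) × 1/2 (scale by 1/2 for the 1/2 H2O(g)): (1/2)·(-57.8) = -28.9 kcal
(iii) × 1/2 (scale by 1/2 for the 1/2 SO3(g)): (1/2)·(-94.6) = -47.3 kcal
(iv) × 3/2 (scale by 3/2 for the 3/2 H2SO4(l)): (3/2)·(-194.6) = -291.9 kcal
Since enthalpy is a state function, delta H = (-2)·(-4.9) + (1/2)·(-57.8) + (1/2)·(-94.6) + (3/2)·(-194.6) = -358.3 kcal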